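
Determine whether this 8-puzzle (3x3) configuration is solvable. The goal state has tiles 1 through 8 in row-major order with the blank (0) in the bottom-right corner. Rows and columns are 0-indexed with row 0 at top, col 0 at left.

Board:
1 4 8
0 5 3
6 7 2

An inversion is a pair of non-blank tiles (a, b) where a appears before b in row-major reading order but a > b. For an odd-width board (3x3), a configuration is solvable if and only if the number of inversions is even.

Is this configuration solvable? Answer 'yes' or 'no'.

Answer: yes

Derivation:
Inversions (pairs i<j in row-major order where tile[i] > tile[j] > 0): 12
12 is even, so the puzzle is solvable.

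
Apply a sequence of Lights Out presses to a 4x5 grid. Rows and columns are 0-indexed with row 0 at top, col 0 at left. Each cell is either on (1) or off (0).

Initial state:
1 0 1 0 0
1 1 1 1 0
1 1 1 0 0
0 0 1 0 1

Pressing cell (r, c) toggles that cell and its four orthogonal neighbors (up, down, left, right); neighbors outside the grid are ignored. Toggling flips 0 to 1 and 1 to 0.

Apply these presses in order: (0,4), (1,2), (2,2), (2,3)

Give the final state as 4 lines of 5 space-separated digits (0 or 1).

After press 1 at (0,4):
1 0 1 1 1
1 1 1 1 1
1 1 1 0 0
0 0 1 0 1

After press 2 at (1,2):
1 0 0 1 1
1 0 0 0 1
1 1 0 0 0
0 0 1 0 1

After press 3 at (2,2):
1 0 0 1 1
1 0 1 0 1
1 0 1 1 0
0 0 0 0 1

After press 4 at (2,3):
1 0 0 1 1
1 0 1 1 1
1 0 0 0 1
0 0 0 1 1

Answer: 1 0 0 1 1
1 0 1 1 1
1 0 0 0 1
0 0 0 1 1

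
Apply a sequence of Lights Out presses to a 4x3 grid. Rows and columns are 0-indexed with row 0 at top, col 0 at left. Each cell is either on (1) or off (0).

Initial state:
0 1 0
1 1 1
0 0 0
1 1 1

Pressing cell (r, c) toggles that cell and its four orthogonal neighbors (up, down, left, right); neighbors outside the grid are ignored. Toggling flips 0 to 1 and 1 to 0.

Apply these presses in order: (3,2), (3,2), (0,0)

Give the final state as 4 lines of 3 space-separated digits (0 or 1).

Answer: 1 0 0
0 1 1
0 0 0
1 1 1

Derivation:
After press 1 at (3,2):
0 1 0
1 1 1
0 0 1
1 0 0

After press 2 at (3,2):
0 1 0
1 1 1
0 0 0
1 1 1

After press 3 at (0,0):
1 0 0
0 1 1
0 0 0
1 1 1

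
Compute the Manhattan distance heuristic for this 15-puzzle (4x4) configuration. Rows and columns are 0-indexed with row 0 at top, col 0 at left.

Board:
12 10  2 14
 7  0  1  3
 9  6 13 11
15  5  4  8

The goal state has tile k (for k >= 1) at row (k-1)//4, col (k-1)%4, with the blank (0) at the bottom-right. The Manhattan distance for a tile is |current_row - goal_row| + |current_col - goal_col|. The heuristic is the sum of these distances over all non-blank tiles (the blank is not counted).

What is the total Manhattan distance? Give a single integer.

Tile 12: (0,0)->(2,3) = 5
Tile 10: (0,1)->(2,1) = 2
Tile 2: (0,2)->(0,1) = 1
Tile 14: (0,3)->(3,1) = 5
Tile 7: (1,0)->(1,2) = 2
Tile 1: (1,2)->(0,0) = 3
Tile 3: (1,3)->(0,2) = 2
Tile 9: (2,0)->(2,0) = 0
Tile 6: (2,1)->(1,1) = 1
Tile 13: (2,2)->(3,0) = 3
Tile 11: (2,3)->(2,2) = 1
Tile 15: (3,0)->(3,2) = 2
Tile 5: (3,1)->(1,0) = 3
Tile 4: (3,2)->(0,3) = 4
Tile 8: (3,3)->(1,3) = 2
Sum: 5 + 2 + 1 + 5 + 2 + 3 + 2 + 0 + 1 + 3 + 1 + 2 + 3 + 4 + 2 = 36

Answer: 36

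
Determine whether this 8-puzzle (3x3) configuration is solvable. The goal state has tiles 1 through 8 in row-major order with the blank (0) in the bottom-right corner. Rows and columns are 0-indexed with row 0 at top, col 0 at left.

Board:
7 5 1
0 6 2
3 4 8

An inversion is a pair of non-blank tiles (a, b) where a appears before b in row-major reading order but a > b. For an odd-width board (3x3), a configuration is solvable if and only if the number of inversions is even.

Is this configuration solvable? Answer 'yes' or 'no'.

Answer: no

Derivation:
Inversions (pairs i<j in row-major order where tile[i] > tile[j] > 0): 13
13 is odd, so the puzzle is not solvable.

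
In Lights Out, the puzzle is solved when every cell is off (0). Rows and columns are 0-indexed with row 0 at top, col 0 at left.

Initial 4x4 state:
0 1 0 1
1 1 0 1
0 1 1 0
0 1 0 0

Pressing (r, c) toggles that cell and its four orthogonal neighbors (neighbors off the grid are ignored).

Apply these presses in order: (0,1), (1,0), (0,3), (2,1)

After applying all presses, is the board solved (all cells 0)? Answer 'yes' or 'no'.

Answer: yes

Derivation:
After press 1 at (0,1):
1 0 1 1
1 0 0 1
0 1 1 0
0 1 0 0

After press 2 at (1,0):
0 0 1 1
0 1 0 1
1 1 1 0
0 1 0 0

After press 3 at (0,3):
0 0 0 0
0 1 0 0
1 1 1 0
0 1 0 0

After press 4 at (2,1):
0 0 0 0
0 0 0 0
0 0 0 0
0 0 0 0

Lights still on: 0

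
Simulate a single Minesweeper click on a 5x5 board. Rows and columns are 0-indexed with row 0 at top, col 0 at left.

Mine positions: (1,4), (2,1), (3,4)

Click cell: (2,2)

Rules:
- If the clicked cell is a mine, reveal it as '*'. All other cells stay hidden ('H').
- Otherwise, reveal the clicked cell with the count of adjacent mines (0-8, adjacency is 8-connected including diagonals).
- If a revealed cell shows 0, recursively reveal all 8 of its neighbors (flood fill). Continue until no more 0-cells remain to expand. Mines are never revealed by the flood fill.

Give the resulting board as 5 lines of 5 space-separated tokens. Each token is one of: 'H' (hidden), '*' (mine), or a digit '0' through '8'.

H H H H H
H H H H H
H H 1 H H
H H H H H
H H H H H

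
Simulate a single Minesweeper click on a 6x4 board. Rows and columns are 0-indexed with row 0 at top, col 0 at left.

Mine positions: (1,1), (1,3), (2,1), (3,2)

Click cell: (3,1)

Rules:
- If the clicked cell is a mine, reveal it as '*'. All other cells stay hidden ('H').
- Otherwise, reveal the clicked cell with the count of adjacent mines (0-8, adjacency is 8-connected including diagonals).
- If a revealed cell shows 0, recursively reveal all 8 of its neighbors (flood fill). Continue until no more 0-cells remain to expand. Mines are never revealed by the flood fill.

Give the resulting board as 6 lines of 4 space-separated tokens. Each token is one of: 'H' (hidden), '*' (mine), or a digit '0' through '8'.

H H H H
H H H H
H H H H
H 2 H H
H H H H
H H H H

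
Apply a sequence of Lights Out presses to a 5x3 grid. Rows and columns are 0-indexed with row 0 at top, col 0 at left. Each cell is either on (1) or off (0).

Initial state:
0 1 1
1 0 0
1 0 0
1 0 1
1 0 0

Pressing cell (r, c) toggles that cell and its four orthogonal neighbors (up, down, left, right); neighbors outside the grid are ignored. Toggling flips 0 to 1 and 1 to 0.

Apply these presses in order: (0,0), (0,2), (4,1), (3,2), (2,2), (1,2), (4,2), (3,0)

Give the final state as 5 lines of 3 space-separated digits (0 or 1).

Answer: 1 1 1
0 1 1
0 1 1
0 1 0
1 0 1

Derivation:
After press 1 at (0,0):
1 0 1
0 0 0
1 0 0
1 0 1
1 0 0

After press 2 at (0,2):
1 1 0
0 0 1
1 0 0
1 0 1
1 0 0

After press 3 at (4,1):
1 1 0
0 0 1
1 0 0
1 1 1
0 1 1

After press 4 at (3,2):
1 1 0
0 0 1
1 0 1
1 0 0
0 1 0

After press 5 at (2,2):
1 1 0
0 0 0
1 1 0
1 0 1
0 1 0

After press 6 at (1,2):
1 1 1
0 1 1
1 1 1
1 0 1
0 1 0

After press 7 at (4,2):
1 1 1
0 1 1
1 1 1
1 0 0
0 0 1

After press 8 at (3,0):
1 1 1
0 1 1
0 1 1
0 1 0
1 0 1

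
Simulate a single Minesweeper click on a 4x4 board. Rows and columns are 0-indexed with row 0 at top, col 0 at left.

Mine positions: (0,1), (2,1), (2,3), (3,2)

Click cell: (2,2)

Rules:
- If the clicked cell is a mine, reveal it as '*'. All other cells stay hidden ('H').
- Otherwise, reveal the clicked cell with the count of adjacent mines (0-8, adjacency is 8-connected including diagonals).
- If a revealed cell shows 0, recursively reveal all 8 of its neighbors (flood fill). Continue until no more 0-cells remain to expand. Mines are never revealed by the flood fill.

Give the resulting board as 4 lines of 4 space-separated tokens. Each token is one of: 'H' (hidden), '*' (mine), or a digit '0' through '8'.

H H H H
H H H H
H H 3 H
H H H H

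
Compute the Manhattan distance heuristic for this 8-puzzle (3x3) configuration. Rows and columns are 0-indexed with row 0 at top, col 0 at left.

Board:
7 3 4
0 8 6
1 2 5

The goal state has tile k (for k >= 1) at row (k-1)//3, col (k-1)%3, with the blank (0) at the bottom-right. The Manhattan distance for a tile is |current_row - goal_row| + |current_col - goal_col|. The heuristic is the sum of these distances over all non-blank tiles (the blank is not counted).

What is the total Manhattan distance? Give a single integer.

Tile 7: (0,0)->(2,0) = 2
Tile 3: (0,1)->(0,2) = 1
Tile 4: (0,2)->(1,0) = 3
Tile 8: (1,1)->(2,1) = 1
Tile 6: (1,2)->(1,2) = 0
Tile 1: (2,0)->(0,0) = 2
Tile 2: (2,1)->(0,1) = 2
Tile 5: (2,2)->(1,1) = 2
Sum: 2 + 1 + 3 + 1 + 0 + 2 + 2 + 2 = 13

Answer: 13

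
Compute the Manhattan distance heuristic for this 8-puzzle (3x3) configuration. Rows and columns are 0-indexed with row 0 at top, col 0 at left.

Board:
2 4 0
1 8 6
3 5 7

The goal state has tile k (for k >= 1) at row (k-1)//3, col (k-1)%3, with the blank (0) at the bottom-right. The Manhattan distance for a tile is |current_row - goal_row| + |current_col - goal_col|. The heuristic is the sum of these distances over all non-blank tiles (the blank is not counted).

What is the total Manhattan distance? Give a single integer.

Answer: 12

Derivation:
Tile 2: (0,0)->(0,1) = 1
Tile 4: (0,1)->(1,0) = 2
Tile 1: (1,0)->(0,0) = 1
Tile 8: (1,1)->(2,1) = 1
Tile 6: (1,2)->(1,2) = 0
Tile 3: (2,0)->(0,2) = 4
Tile 5: (2,1)->(1,1) = 1
Tile 7: (2,2)->(2,0) = 2
Sum: 1 + 2 + 1 + 1 + 0 + 4 + 1 + 2 = 12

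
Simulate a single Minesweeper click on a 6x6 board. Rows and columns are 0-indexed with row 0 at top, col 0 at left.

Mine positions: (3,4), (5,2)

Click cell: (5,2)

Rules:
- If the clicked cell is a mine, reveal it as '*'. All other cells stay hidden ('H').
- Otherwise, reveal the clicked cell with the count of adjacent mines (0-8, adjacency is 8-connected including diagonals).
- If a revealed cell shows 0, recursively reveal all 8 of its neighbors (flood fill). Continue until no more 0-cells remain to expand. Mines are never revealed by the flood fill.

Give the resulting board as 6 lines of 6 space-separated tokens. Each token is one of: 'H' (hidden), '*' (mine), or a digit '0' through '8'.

H H H H H H
H H H H H H
H H H H H H
H H H H H H
H H H H H H
H H * H H H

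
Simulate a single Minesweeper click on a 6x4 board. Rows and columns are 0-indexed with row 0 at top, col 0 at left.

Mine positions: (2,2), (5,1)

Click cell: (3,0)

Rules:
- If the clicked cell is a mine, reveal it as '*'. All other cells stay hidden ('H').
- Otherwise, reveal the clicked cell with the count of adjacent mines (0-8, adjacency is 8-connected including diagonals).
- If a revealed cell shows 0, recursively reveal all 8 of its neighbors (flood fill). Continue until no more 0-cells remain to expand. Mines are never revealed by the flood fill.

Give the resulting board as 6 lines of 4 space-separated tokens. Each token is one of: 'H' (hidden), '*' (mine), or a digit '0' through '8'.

0 0 0 0
0 1 1 1
0 1 H H
0 1 H H
1 1 H H
H H H H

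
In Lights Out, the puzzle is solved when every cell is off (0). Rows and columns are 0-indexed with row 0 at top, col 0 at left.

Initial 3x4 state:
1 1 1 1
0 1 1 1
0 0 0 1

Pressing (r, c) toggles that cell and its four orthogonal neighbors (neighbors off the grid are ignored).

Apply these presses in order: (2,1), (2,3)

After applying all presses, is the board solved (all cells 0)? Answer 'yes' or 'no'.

Answer: no

Derivation:
After press 1 at (2,1):
1 1 1 1
0 0 1 1
1 1 1 1

After press 2 at (2,3):
1 1 1 1
0 0 1 0
1 1 0 0

Lights still on: 7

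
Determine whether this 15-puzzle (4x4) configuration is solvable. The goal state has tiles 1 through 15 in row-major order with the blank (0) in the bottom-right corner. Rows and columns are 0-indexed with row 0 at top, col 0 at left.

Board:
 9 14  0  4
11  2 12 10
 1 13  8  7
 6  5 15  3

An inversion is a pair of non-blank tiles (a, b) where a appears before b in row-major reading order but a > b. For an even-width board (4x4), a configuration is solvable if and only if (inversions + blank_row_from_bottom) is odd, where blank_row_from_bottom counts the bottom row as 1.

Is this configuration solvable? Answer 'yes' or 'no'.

Answer: yes

Derivation:
Inversions: 61
Blank is in row 0 (0-indexed from top), which is row 4 counting from the bottom (bottom = 1).
61 + 4 = 65, which is odd, so the puzzle is solvable.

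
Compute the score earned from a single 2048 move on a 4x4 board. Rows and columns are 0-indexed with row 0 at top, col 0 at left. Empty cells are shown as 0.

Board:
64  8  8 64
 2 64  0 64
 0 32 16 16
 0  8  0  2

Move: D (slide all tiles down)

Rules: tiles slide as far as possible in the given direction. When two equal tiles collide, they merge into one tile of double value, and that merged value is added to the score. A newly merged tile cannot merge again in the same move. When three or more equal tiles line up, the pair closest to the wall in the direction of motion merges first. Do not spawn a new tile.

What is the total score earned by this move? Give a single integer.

Slide down:
col 0: [64, 2, 0, 0] -> [0, 0, 64, 2]  score +0 (running 0)
col 1: [8, 64, 32, 8] -> [8, 64, 32, 8]  score +0 (running 0)
col 2: [8, 0, 16, 0] -> [0, 0, 8, 16]  score +0 (running 0)
col 3: [64, 64, 16, 2] -> [0, 128, 16, 2]  score +128 (running 128)
Board after move:
  0   8   0   0
  0  64   0 128
 64  32   8  16
  2   8  16   2

Answer: 128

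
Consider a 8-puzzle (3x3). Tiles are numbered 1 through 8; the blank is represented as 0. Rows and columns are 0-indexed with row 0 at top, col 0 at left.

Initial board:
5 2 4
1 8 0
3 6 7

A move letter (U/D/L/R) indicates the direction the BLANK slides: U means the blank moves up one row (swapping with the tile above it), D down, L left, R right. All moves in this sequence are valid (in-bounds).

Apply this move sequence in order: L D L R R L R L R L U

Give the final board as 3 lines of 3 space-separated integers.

After move 1 (L):
5 2 4
1 0 8
3 6 7

After move 2 (D):
5 2 4
1 6 8
3 0 7

After move 3 (L):
5 2 4
1 6 8
0 3 7

After move 4 (R):
5 2 4
1 6 8
3 0 7

After move 5 (R):
5 2 4
1 6 8
3 7 0

After move 6 (L):
5 2 4
1 6 8
3 0 7

After move 7 (R):
5 2 4
1 6 8
3 7 0

After move 8 (L):
5 2 4
1 6 8
3 0 7

After move 9 (R):
5 2 4
1 6 8
3 7 0

After move 10 (L):
5 2 4
1 6 8
3 0 7

After move 11 (U):
5 2 4
1 0 8
3 6 7

Answer: 5 2 4
1 0 8
3 6 7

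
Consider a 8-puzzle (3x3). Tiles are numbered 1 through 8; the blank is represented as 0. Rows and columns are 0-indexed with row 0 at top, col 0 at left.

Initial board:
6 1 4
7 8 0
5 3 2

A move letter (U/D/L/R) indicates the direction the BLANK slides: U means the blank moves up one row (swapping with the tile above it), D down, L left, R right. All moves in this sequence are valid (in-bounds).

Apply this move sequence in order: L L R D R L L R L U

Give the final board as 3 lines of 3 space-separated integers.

After move 1 (L):
6 1 4
7 0 8
5 3 2

After move 2 (L):
6 1 4
0 7 8
5 3 2

After move 3 (R):
6 1 4
7 0 8
5 3 2

After move 4 (D):
6 1 4
7 3 8
5 0 2

After move 5 (R):
6 1 4
7 3 8
5 2 0

After move 6 (L):
6 1 4
7 3 8
5 0 2

After move 7 (L):
6 1 4
7 3 8
0 5 2

After move 8 (R):
6 1 4
7 3 8
5 0 2

After move 9 (L):
6 1 4
7 3 8
0 5 2

After move 10 (U):
6 1 4
0 3 8
7 5 2

Answer: 6 1 4
0 3 8
7 5 2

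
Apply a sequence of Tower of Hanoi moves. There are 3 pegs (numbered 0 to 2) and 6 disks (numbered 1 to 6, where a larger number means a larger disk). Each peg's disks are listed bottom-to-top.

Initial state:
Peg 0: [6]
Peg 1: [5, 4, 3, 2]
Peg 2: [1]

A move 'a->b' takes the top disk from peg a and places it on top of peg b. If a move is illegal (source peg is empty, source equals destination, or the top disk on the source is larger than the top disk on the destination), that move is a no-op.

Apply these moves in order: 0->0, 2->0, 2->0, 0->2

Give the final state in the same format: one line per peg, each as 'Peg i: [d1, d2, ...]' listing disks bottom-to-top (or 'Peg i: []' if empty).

After move 1 (0->0):
Peg 0: [6]
Peg 1: [5, 4, 3, 2]
Peg 2: [1]

After move 2 (2->0):
Peg 0: [6, 1]
Peg 1: [5, 4, 3, 2]
Peg 2: []

After move 3 (2->0):
Peg 0: [6, 1]
Peg 1: [5, 4, 3, 2]
Peg 2: []

After move 4 (0->2):
Peg 0: [6]
Peg 1: [5, 4, 3, 2]
Peg 2: [1]

Answer: Peg 0: [6]
Peg 1: [5, 4, 3, 2]
Peg 2: [1]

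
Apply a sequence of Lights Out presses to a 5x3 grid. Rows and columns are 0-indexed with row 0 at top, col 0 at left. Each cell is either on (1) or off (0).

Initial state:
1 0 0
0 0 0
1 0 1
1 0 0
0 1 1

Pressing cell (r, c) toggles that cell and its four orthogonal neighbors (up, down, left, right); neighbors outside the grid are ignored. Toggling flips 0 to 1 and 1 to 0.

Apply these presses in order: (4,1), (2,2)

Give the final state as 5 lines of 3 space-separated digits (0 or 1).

Answer: 1 0 0
0 0 1
1 1 0
1 1 1
1 0 0

Derivation:
After press 1 at (4,1):
1 0 0
0 0 0
1 0 1
1 1 0
1 0 0

After press 2 at (2,2):
1 0 0
0 0 1
1 1 0
1 1 1
1 0 0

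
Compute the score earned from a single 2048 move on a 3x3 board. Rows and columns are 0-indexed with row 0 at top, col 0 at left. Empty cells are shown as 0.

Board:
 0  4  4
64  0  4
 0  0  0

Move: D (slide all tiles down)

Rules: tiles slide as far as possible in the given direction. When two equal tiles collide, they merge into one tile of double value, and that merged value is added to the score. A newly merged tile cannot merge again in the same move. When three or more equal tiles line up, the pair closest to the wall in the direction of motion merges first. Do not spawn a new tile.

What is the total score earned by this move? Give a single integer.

Answer: 8

Derivation:
Slide down:
col 0: [0, 64, 0] -> [0, 0, 64]  score +0 (running 0)
col 1: [4, 0, 0] -> [0, 0, 4]  score +0 (running 0)
col 2: [4, 4, 0] -> [0, 0, 8]  score +8 (running 8)
Board after move:
 0  0  0
 0  0  0
64  4  8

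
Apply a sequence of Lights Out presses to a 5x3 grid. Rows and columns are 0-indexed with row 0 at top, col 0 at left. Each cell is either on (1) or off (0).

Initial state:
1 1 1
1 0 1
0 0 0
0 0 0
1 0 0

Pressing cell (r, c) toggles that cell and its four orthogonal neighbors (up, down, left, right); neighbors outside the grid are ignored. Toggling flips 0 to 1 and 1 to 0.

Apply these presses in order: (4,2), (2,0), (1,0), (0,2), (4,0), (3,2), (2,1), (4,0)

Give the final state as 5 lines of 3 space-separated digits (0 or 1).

Answer: 0 0 0
1 0 0
1 0 0
1 0 0
1 1 0

Derivation:
After press 1 at (4,2):
1 1 1
1 0 1
0 0 0
0 0 1
1 1 1

After press 2 at (2,0):
1 1 1
0 0 1
1 1 0
1 0 1
1 1 1

After press 3 at (1,0):
0 1 1
1 1 1
0 1 0
1 0 1
1 1 1

After press 4 at (0,2):
0 0 0
1 1 0
0 1 0
1 0 1
1 1 1

After press 5 at (4,0):
0 0 0
1 1 0
0 1 0
0 0 1
0 0 1

After press 6 at (3,2):
0 0 0
1 1 0
0 1 1
0 1 0
0 0 0

After press 7 at (2,1):
0 0 0
1 0 0
1 0 0
0 0 0
0 0 0

After press 8 at (4,0):
0 0 0
1 0 0
1 0 0
1 0 0
1 1 0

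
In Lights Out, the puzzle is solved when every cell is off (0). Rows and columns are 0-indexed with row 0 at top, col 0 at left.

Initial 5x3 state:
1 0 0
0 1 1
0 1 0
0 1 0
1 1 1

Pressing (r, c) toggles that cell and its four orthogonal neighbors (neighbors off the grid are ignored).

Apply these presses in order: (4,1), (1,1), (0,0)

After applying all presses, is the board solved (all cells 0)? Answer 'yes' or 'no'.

After press 1 at (4,1):
1 0 0
0 1 1
0 1 0
0 0 0
0 0 0

After press 2 at (1,1):
1 1 0
1 0 0
0 0 0
0 0 0
0 0 0

After press 3 at (0,0):
0 0 0
0 0 0
0 0 0
0 0 0
0 0 0

Lights still on: 0

Answer: yes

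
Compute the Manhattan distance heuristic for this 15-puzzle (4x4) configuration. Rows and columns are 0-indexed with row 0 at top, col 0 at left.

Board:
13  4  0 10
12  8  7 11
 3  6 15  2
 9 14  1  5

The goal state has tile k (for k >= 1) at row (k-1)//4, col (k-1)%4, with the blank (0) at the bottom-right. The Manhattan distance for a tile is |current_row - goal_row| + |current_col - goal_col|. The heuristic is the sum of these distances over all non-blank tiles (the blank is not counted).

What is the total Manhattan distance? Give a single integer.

Answer: 38

Derivation:
Tile 13: at (0,0), goal (3,0), distance |0-3|+|0-0| = 3
Tile 4: at (0,1), goal (0,3), distance |0-0|+|1-3| = 2
Tile 10: at (0,3), goal (2,1), distance |0-2|+|3-1| = 4
Tile 12: at (1,0), goal (2,3), distance |1-2|+|0-3| = 4
Tile 8: at (1,1), goal (1,3), distance |1-1|+|1-3| = 2
Tile 7: at (1,2), goal (1,2), distance |1-1|+|2-2| = 0
Tile 11: at (1,3), goal (2,2), distance |1-2|+|3-2| = 2
Tile 3: at (2,0), goal (0,2), distance |2-0|+|0-2| = 4
Tile 6: at (2,1), goal (1,1), distance |2-1|+|1-1| = 1
Tile 15: at (2,2), goal (3,2), distance |2-3|+|2-2| = 1
Tile 2: at (2,3), goal (0,1), distance |2-0|+|3-1| = 4
Tile 9: at (3,0), goal (2,0), distance |3-2|+|0-0| = 1
Tile 14: at (3,1), goal (3,1), distance |3-3|+|1-1| = 0
Tile 1: at (3,2), goal (0,0), distance |3-0|+|2-0| = 5
Tile 5: at (3,3), goal (1,0), distance |3-1|+|3-0| = 5
Sum: 3 + 2 + 4 + 4 + 2 + 0 + 2 + 4 + 1 + 1 + 4 + 1 + 0 + 5 + 5 = 38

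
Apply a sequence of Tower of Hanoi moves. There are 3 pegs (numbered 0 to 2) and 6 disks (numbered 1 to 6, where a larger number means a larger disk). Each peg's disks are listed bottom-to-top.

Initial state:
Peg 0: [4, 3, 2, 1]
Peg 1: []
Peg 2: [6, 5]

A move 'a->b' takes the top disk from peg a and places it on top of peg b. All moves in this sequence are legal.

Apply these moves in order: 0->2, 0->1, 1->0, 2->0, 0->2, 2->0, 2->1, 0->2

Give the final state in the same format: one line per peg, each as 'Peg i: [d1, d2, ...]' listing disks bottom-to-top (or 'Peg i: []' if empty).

After move 1 (0->2):
Peg 0: [4, 3, 2]
Peg 1: []
Peg 2: [6, 5, 1]

After move 2 (0->1):
Peg 0: [4, 3]
Peg 1: [2]
Peg 2: [6, 5, 1]

After move 3 (1->0):
Peg 0: [4, 3, 2]
Peg 1: []
Peg 2: [6, 5, 1]

After move 4 (2->0):
Peg 0: [4, 3, 2, 1]
Peg 1: []
Peg 2: [6, 5]

After move 5 (0->2):
Peg 0: [4, 3, 2]
Peg 1: []
Peg 2: [6, 5, 1]

After move 6 (2->0):
Peg 0: [4, 3, 2, 1]
Peg 1: []
Peg 2: [6, 5]

After move 7 (2->1):
Peg 0: [4, 3, 2, 1]
Peg 1: [5]
Peg 2: [6]

After move 8 (0->2):
Peg 0: [4, 3, 2]
Peg 1: [5]
Peg 2: [6, 1]

Answer: Peg 0: [4, 3, 2]
Peg 1: [5]
Peg 2: [6, 1]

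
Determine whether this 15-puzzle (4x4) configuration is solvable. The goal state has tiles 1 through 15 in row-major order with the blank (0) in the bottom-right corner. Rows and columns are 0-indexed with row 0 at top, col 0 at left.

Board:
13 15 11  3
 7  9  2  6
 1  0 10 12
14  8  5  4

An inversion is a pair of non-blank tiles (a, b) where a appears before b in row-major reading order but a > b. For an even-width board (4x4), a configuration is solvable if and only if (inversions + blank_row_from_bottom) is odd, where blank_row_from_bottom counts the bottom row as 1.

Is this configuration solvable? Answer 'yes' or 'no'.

Answer: no

Derivation:
Inversions: 64
Blank is in row 2 (0-indexed from top), which is row 2 counting from the bottom (bottom = 1).
64 + 2 = 66, which is even, so the puzzle is not solvable.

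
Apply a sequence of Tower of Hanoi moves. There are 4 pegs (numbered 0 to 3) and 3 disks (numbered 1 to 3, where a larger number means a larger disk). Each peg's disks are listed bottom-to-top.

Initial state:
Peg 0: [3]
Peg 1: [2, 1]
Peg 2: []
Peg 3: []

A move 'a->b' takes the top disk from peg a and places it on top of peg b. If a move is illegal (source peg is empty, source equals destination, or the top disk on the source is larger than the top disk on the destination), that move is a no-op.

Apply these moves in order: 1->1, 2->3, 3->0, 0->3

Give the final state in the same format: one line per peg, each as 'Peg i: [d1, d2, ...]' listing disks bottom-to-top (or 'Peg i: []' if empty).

Answer: Peg 0: []
Peg 1: [2, 1]
Peg 2: []
Peg 3: [3]

Derivation:
After move 1 (1->1):
Peg 0: [3]
Peg 1: [2, 1]
Peg 2: []
Peg 3: []

After move 2 (2->3):
Peg 0: [3]
Peg 1: [2, 1]
Peg 2: []
Peg 3: []

After move 3 (3->0):
Peg 0: [3]
Peg 1: [2, 1]
Peg 2: []
Peg 3: []

After move 4 (0->3):
Peg 0: []
Peg 1: [2, 1]
Peg 2: []
Peg 3: [3]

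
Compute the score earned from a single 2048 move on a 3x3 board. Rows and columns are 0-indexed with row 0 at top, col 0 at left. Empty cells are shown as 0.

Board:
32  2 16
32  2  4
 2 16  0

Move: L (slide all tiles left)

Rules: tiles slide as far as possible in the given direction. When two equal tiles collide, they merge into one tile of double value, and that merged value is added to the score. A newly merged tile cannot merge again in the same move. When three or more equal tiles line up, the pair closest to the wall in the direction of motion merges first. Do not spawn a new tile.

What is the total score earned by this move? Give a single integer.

Slide left:
row 0: [32, 2, 16] -> [32, 2, 16]  score +0 (running 0)
row 1: [32, 2, 4] -> [32, 2, 4]  score +0 (running 0)
row 2: [2, 16, 0] -> [2, 16, 0]  score +0 (running 0)
Board after move:
32  2 16
32  2  4
 2 16  0

Answer: 0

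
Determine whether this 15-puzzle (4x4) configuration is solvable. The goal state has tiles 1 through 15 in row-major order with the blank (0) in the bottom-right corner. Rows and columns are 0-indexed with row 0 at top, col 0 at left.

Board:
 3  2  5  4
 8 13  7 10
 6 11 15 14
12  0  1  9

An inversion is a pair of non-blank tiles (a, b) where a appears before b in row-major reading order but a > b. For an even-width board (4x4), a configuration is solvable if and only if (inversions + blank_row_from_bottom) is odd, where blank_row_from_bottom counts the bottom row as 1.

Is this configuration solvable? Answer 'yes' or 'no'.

Inversions: 33
Blank is in row 3 (0-indexed from top), which is row 1 counting from the bottom (bottom = 1).
33 + 1 = 34, which is even, so the puzzle is not solvable.

Answer: no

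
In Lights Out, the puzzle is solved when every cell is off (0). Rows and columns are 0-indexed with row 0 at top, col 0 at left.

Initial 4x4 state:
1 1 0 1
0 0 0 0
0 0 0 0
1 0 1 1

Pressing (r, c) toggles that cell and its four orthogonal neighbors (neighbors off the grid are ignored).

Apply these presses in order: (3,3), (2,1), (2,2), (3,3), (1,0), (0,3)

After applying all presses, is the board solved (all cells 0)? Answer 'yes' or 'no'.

Answer: no

Derivation:
After press 1 at (3,3):
1 1 0 1
0 0 0 0
0 0 0 1
1 0 0 0

After press 2 at (2,1):
1 1 0 1
0 1 0 0
1 1 1 1
1 1 0 0

After press 3 at (2,2):
1 1 0 1
0 1 1 0
1 0 0 0
1 1 1 0

After press 4 at (3,3):
1 1 0 1
0 1 1 0
1 0 0 1
1 1 0 1

After press 5 at (1,0):
0 1 0 1
1 0 1 0
0 0 0 1
1 1 0 1

After press 6 at (0,3):
0 1 1 0
1 0 1 1
0 0 0 1
1 1 0 1

Lights still on: 9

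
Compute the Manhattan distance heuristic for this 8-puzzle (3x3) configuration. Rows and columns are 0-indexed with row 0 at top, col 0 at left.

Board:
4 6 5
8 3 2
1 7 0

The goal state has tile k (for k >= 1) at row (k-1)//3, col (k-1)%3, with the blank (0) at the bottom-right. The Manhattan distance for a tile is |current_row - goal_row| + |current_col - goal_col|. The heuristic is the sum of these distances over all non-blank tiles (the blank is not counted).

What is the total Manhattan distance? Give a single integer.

Answer: 14

Derivation:
Tile 4: (0,0)->(1,0) = 1
Tile 6: (0,1)->(1,2) = 2
Tile 5: (0,2)->(1,1) = 2
Tile 8: (1,0)->(2,1) = 2
Tile 3: (1,1)->(0,2) = 2
Tile 2: (1,2)->(0,1) = 2
Tile 1: (2,0)->(0,0) = 2
Tile 7: (2,1)->(2,0) = 1
Sum: 1 + 2 + 2 + 2 + 2 + 2 + 2 + 1 = 14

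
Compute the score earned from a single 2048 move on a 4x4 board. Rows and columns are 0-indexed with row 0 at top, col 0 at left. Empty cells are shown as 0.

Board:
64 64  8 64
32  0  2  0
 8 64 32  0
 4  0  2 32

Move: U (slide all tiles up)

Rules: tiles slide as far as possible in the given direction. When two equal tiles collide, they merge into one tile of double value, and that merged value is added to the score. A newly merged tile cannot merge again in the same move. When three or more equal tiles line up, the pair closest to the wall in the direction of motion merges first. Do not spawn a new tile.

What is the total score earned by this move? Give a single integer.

Slide up:
col 0: [64, 32, 8, 4] -> [64, 32, 8, 4]  score +0 (running 0)
col 1: [64, 0, 64, 0] -> [128, 0, 0, 0]  score +128 (running 128)
col 2: [8, 2, 32, 2] -> [8, 2, 32, 2]  score +0 (running 128)
col 3: [64, 0, 0, 32] -> [64, 32, 0, 0]  score +0 (running 128)
Board after move:
 64 128   8  64
 32   0   2  32
  8   0  32   0
  4   0   2   0

Answer: 128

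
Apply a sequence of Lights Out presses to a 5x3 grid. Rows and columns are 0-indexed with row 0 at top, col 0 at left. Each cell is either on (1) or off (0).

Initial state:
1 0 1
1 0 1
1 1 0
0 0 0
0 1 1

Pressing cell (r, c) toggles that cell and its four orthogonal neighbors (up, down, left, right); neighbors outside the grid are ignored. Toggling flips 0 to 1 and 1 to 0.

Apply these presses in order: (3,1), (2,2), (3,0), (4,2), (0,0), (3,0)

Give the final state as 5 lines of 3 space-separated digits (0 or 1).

Answer: 0 1 1
0 0 0
1 1 1
1 1 1
0 1 0

Derivation:
After press 1 at (3,1):
1 0 1
1 0 1
1 0 0
1 1 1
0 0 1

After press 2 at (2,2):
1 0 1
1 0 0
1 1 1
1 1 0
0 0 1

After press 3 at (3,0):
1 0 1
1 0 0
0 1 1
0 0 0
1 0 1

After press 4 at (4,2):
1 0 1
1 0 0
0 1 1
0 0 1
1 1 0

After press 5 at (0,0):
0 1 1
0 0 0
0 1 1
0 0 1
1 1 0

After press 6 at (3,0):
0 1 1
0 0 0
1 1 1
1 1 1
0 1 0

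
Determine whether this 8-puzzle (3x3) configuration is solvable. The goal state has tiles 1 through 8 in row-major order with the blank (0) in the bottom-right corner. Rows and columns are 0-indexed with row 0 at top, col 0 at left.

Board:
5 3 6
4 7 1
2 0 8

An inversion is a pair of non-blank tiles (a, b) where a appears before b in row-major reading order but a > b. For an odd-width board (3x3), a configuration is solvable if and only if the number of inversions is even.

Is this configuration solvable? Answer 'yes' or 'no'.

Inversions (pairs i<j in row-major order where tile[i] > tile[j] > 0): 13
13 is odd, so the puzzle is not solvable.

Answer: no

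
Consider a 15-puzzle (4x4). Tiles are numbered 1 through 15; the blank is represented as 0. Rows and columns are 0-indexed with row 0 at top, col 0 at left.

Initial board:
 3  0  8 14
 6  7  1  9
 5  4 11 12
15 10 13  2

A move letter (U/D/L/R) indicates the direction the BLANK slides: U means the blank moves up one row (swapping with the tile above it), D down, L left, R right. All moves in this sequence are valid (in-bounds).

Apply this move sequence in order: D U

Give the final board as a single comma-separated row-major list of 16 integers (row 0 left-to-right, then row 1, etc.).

Answer: 3, 0, 8, 14, 6, 7, 1, 9, 5, 4, 11, 12, 15, 10, 13, 2

Derivation:
After move 1 (D):
 3  7  8 14
 6  0  1  9
 5  4 11 12
15 10 13  2

After move 2 (U):
 3  0  8 14
 6  7  1  9
 5  4 11 12
15 10 13  2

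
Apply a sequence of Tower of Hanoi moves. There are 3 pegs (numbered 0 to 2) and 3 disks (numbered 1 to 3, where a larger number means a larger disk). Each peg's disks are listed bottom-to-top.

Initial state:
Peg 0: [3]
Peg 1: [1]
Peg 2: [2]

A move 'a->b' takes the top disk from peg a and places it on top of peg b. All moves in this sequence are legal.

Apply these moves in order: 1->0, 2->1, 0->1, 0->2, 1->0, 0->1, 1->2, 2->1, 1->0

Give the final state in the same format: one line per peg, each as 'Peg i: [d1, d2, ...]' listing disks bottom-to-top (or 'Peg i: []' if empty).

After move 1 (1->0):
Peg 0: [3, 1]
Peg 1: []
Peg 2: [2]

After move 2 (2->1):
Peg 0: [3, 1]
Peg 1: [2]
Peg 2: []

After move 3 (0->1):
Peg 0: [3]
Peg 1: [2, 1]
Peg 2: []

After move 4 (0->2):
Peg 0: []
Peg 1: [2, 1]
Peg 2: [3]

After move 5 (1->0):
Peg 0: [1]
Peg 1: [2]
Peg 2: [3]

After move 6 (0->1):
Peg 0: []
Peg 1: [2, 1]
Peg 2: [3]

After move 7 (1->2):
Peg 0: []
Peg 1: [2]
Peg 2: [3, 1]

After move 8 (2->1):
Peg 0: []
Peg 1: [2, 1]
Peg 2: [3]

After move 9 (1->0):
Peg 0: [1]
Peg 1: [2]
Peg 2: [3]

Answer: Peg 0: [1]
Peg 1: [2]
Peg 2: [3]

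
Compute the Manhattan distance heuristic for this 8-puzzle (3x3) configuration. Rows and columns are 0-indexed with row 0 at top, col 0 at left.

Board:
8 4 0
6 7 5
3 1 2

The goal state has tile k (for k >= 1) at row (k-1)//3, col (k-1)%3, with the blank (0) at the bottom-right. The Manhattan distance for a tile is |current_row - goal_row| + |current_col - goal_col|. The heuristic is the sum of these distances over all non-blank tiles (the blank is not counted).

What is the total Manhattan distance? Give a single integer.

Tile 8: at (0,0), goal (2,1), distance |0-2|+|0-1| = 3
Tile 4: at (0,1), goal (1,0), distance |0-1|+|1-0| = 2
Tile 6: at (1,0), goal (1,2), distance |1-1|+|0-2| = 2
Tile 7: at (1,1), goal (2,0), distance |1-2|+|1-0| = 2
Tile 5: at (1,2), goal (1,1), distance |1-1|+|2-1| = 1
Tile 3: at (2,0), goal (0,2), distance |2-0|+|0-2| = 4
Tile 1: at (2,1), goal (0,0), distance |2-0|+|1-0| = 3
Tile 2: at (2,2), goal (0,1), distance |2-0|+|2-1| = 3
Sum: 3 + 2 + 2 + 2 + 1 + 4 + 3 + 3 = 20

Answer: 20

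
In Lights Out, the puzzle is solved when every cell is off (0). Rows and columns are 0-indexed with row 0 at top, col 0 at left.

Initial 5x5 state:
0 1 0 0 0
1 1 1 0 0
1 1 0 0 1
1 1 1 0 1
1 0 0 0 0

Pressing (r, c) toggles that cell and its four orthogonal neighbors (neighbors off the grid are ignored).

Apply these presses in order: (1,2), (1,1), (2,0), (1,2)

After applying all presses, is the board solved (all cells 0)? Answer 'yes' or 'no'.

Answer: no

Derivation:
After press 1 at (1,2):
0 1 1 0 0
1 0 0 1 0
1 1 1 0 1
1 1 1 0 1
1 0 0 0 0

After press 2 at (1,1):
0 0 1 0 0
0 1 1 1 0
1 0 1 0 1
1 1 1 0 1
1 0 0 0 0

After press 3 at (2,0):
0 0 1 0 0
1 1 1 1 0
0 1 1 0 1
0 1 1 0 1
1 0 0 0 0

After press 4 at (1,2):
0 0 0 0 0
1 0 0 0 0
0 1 0 0 1
0 1 1 0 1
1 0 0 0 0

Lights still on: 7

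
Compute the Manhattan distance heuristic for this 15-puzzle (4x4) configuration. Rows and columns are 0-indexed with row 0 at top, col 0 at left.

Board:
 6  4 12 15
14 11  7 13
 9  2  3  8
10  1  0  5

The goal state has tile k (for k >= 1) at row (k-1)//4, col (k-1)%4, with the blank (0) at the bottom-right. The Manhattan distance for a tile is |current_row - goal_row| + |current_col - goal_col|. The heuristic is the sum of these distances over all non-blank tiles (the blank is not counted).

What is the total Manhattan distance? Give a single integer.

Tile 6: at (0,0), goal (1,1), distance |0-1|+|0-1| = 2
Tile 4: at (0,1), goal (0,3), distance |0-0|+|1-3| = 2
Tile 12: at (0,2), goal (2,3), distance |0-2|+|2-3| = 3
Tile 15: at (0,3), goal (3,2), distance |0-3|+|3-2| = 4
Tile 14: at (1,0), goal (3,1), distance |1-3|+|0-1| = 3
Tile 11: at (1,1), goal (2,2), distance |1-2|+|1-2| = 2
Tile 7: at (1,2), goal (1,2), distance |1-1|+|2-2| = 0
Tile 13: at (1,3), goal (3,0), distance |1-3|+|3-0| = 5
Tile 9: at (2,0), goal (2,0), distance |2-2|+|0-0| = 0
Tile 2: at (2,1), goal (0,1), distance |2-0|+|1-1| = 2
Tile 3: at (2,2), goal (0,2), distance |2-0|+|2-2| = 2
Tile 8: at (2,3), goal (1,3), distance |2-1|+|3-3| = 1
Tile 10: at (3,0), goal (2,1), distance |3-2|+|0-1| = 2
Tile 1: at (3,1), goal (0,0), distance |3-0|+|1-0| = 4
Tile 5: at (3,3), goal (1,0), distance |3-1|+|3-0| = 5
Sum: 2 + 2 + 3 + 4 + 3 + 2 + 0 + 5 + 0 + 2 + 2 + 1 + 2 + 4 + 5 = 37

Answer: 37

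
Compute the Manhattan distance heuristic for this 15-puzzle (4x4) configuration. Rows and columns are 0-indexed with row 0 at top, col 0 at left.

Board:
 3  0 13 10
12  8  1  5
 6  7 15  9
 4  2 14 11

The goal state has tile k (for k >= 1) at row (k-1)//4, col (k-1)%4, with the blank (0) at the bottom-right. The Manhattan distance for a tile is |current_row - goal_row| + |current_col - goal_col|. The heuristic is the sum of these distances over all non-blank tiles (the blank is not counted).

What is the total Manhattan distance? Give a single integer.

Tile 3: at (0,0), goal (0,2), distance |0-0|+|0-2| = 2
Tile 13: at (0,2), goal (3,0), distance |0-3|+|2-0| = 5
Tile 10: at (0,3), goal (2,1), distance |0-2|+|3-1| = 4
Tile 12: at (1,0), goal (2,3), distance |1-2|+|0-3| = 4
Tile 8: at (1,1), goal (1,3), distance |1-1|+|1-3| = 2
Tile 1: at (1,2), goal (0,0), distance |1-0|+|2-0| = 3
Tile 5: at (1,3), goal (1,0), distance |1-1|+|3-0| = 3
Tile 6: at (2,0), goal (1,1), distance |2-1|+|0-1| = 2
Tile 7: at (2,1), goal (1,2), distance |2-1|+|1-2| = 2
Tile 15: at (2,2), goal (3,2), distance |2-3|+|2-2| = 1
Tile 9: at (2,3), goal (2,0), distance |2-2|+|3-0| = 3
Tile 4: at (3,0), goal (0,3), distance |3-0|+|0-3| = 6
Tile 2: at (3,1), goal (0,1), distance |3-0|+|1-1| = 3
Tile 14: at (3,2), goal (3,1), distance |3-3|+|2-1| = 1
Tile 11: at (3,3), goal (2,2), distance |3-2|+|3-2| = 2
Sum: 2 + 5 + 4 + 4 + 2 + 3 + 3 + 2 + 2 + 1 + 3 + 6 + 3 + 1 + 2 = 43

Answer: 43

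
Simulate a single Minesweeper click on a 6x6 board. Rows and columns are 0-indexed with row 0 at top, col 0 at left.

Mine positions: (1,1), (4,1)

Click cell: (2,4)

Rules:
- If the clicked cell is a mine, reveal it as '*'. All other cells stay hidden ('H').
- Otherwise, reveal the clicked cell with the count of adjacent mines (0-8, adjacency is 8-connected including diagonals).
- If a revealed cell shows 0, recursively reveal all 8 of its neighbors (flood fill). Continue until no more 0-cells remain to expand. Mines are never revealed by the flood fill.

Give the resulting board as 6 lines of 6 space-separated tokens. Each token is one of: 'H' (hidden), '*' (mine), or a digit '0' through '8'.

H H 1 0 0 0
H H 1 0 0 0
H H 1 0 0 0
H H 1 0 0 0
H H 1 0 0 0
H H 1 0 0 0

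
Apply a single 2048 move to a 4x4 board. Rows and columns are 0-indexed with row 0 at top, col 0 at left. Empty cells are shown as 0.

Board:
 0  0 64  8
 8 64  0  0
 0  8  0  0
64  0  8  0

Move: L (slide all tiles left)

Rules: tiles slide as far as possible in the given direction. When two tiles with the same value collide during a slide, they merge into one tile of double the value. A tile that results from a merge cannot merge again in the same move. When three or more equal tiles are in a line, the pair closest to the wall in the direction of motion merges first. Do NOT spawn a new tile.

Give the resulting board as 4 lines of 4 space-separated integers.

Slide left:
row 0: [0, 0, 64, 8] -> [64, 8, 0, 0]
row 1: [8, 64, 0, 0] -> [8, 64, 0, 0]
row 2: [0, 8, 0, 0] -> [8, 0, 0, 0]
row 3: [64, 0, 8, 0] -> [64, 8, 0, 0]

Answer: 64  8  0  0
 8 64  0  0
 8  0  0  0
64  8  0  0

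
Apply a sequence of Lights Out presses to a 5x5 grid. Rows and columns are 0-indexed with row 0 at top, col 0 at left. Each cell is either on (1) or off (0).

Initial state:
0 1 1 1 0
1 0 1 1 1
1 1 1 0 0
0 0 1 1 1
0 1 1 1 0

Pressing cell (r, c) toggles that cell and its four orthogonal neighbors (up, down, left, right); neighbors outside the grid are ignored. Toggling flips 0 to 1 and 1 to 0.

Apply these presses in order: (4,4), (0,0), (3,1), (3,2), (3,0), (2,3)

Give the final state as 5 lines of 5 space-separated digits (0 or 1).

Answer: 1 0 1 1 0
0 0 1 0 1
0 0 1 1 1
0 1 1 1 0
1 0 0 0 1

Derivation:
After press 1 at (4,4):
0 1 1 1 0
1 0 1 1 1
1 1 1 0 0
0 0 1 1 0
0 1 1 0 1

After press 2 at (0,0):
1 0 1 1 0
0 0 1 1 1
1 1 1 0 0
0 0 1 1 0
0 1 1 0 1

After press 3 at (3,1):
1 0 1 1 0
0 0 1 1 1
1 0 1 0 0
1 1 0 1 0
0 0 1 0 1

After press 4 at (3,2):
1 0 1 1 0
0 0 1 1 1
1 0 0 0 0
1 0 1 0 0
0 0 0 0 1

After press 5 at (3,0):
1 0 1 1 0
0 0 1 1 1
0 0 0 0 0
0 1 1 0 0
1 0 0 0 1

After press 6 at (2,3):
1 0 1 1 0
0 0 1 0 1
0 0 1 1 1
0 1 1 1 0
1 0 0 0 1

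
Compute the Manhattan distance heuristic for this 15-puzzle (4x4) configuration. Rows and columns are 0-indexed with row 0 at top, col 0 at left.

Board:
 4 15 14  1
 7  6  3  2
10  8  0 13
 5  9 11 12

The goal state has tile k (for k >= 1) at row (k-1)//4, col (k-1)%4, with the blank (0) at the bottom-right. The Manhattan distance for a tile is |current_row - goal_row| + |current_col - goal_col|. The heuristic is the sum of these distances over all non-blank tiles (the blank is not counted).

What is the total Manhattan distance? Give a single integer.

Tile 4: (0,0)->(0,3) = 3
Tile 15: (0,1)->(3,2) = 4
Tile 14: (0,2)->(3,1) = 4
Tile 1: (0,3)->(0,0) = 3
Tile 7: (1,0)->(1,2) = 2
Tile 6: (1,1)->(1,1) = 0
Tile 3: (1,2)->(0,2) = 1
Tile 2: (1,3)->(0,1) = 3
Tile 10: (2,0)->(2,1) = 1
Tile 8: (2,1)->(1,3) = 3
Tile 13: (2,3)->(3,0) = 4
Tile 5: (3,0)->(1,0) = 2
Tile 9: (3,1)->(2,0) = 2
Tile 11: (3,2)->(2,2) = 1
Tile 12: (3,3)->(2,3) = 1
Sum: 3 + 4 + 4 + 3 + 2 + 0 + 1 + 3 + 1 + 3 + 4 + 2 + 2 + 1 + 1 = 34

Answer: 34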